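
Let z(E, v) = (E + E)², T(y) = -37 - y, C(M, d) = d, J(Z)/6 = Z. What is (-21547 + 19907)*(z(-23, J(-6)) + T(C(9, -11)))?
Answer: -3427600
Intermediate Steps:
J(Z) = 6*Z
z(E, v) = 4*E² (z(E, v) = (2*E)² = 4*E²)
(-21547 + 19907)*(z(-23, J(-6)) + T(C(9, -11))) = (-21547 + 19907)*(4*(-23)² + (-37 - 1*(-11))) = -1640*(4*529 + (-37 + 11)) = -1640*(2116 - 26) = -1640*2090 = -3427600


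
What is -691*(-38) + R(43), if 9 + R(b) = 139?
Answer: 26388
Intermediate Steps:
R(b) = 130 (R(b) = -9 + 139 = 130)
-691*(-38) + R(43) = -691*(-38) + 130 = 26258 + 130 = 26388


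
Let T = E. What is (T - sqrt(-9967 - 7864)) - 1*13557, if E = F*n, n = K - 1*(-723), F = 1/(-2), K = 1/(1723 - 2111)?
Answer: -10800755/776 - I*sqrt(17831) ≈ -13919.0 - 133.53*I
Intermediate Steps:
K = -1/388 (K = 1/(-388) = -1/388 ≈ -0.0025773)
F = -1/2 ≈ -0.50000
n = 280523/388 (n = -1/388 - 1*(-723) = -1/388 + 723 = 280523/388 ≈ 723.00)
E = -280523/776 (E = -1/2*280523/388 = -280523/776 ≈ -361.50)
T = -280523/776 ≈ -361.50
(T - sqrt(-9967 - 7864)) - 1*13557 = (-280523/776 - sqrt(-9967 - 7864)) - 1*13557 = (-280523/776 - sqrt(-17831)) - 13557 = (-280523/776 - I*sqrt(17831)) - 13557 = -10800755/776 - I*sqrt(17831)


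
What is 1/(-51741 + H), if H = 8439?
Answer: -1/43302 ≈ -2.3094e-5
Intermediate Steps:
1/(-51741 + H) = 1/(-51741 + 8439) = 1/(-43302) = -1/43302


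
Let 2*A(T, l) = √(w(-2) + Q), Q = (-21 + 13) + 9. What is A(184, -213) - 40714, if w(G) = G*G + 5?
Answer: -40714 + √10/2 ≈ -40712.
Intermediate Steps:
Q = 1 (Q = -8 + 9 = 1)
w(G) = 5 + G² (w(G) = G² + 5 = 5 + G²)
A(T, l) = √10/2 (A(T, l) = √((5 + (-2)²) + 1)/2 = √((5 + 4) + 1)/2 = √(9 + 1)/2 = √10/2)
A(184, -213) - 40714 = √10/2 - 40714 = -40714 + √10/2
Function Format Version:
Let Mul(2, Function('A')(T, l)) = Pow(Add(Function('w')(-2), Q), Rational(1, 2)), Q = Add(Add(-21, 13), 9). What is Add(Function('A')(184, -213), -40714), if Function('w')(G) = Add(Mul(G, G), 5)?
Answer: Add(-40714, Mul(Rational(1, 2), Pow(10, Rational(1, 2)))) ≈ -40712.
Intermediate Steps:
Q = 1 (Q = Add(-8, 9) = 1)
Function('w')(G) = Add(5, Pow(G, 2)) (Function('w')(G) = Add(Pow(G, 2), 5) = Add(5, Pow(G, 2)))
Function('A')(T, l) = Mul(Rational(1, 2), Pow(10, Rational(1, 2))) (Function('A')(T, l) = Mul(Rational(1, 2), Pow(Add(Add(5, Pow(-2, 2)), 1), Rational(1, 2))) = Mul(Rational(1, 2), Pow(Add(Add(5, 4), 1), Rational(1, 2))) = Mul(Rational(1, 2), Pow(Add(9, 1), Rational(1, 2))) = Mul(Rational(1, 2), Pow(10, Rational(1, 2))))
Add(Function('A')(184, -213), -40714) = Add(Mul(Rational(1, 2), Pow(10, Rational(1, 2))), -40714) = Add(-40714, Mul(Rational(1, 2), Pow(10, Rational(1, 2))))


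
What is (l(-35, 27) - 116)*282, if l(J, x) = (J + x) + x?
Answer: -27354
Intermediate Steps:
l(J, x) = J + 2*x
(l(-35, 27) - 116)*282 = ((-35 + 2*27) - 116)*282 = ((-35 + 54) - 116)*282 = (19 - 116)*282 = -97*282 = -27354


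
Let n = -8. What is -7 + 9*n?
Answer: -79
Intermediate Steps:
-7 + 9*n = -7 + 9*(-8) = -7 - 72 = -79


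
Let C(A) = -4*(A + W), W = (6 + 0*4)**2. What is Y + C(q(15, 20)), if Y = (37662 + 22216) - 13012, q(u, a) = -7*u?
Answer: 47142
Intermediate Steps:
W = 36 (W = (6 + 0)**2 = 6**2 = 36)
Y = 46866 (Y = 59878 - 13012 = 46866)
C(A) = -144 - 4*A (C(A) = -4*(A + 36) = -4*(36 + A) = -144 - 4*A)
Y + C(q(15, 20)) = 46866 + (-144 - (-28)*15) = 46866 + (-144 - 4*(-105)) = 46866 + (-144 + 420) = 46866 + 276 = 47142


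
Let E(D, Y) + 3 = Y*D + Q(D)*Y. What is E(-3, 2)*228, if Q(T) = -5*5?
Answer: -13452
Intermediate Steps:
Q(T) = -25
E(D, Y) = -3 - 25*Y + D*Y (E(D, Y) = -3 + (Y*D - 25*Y) = -3 + (D*Y - 25*Y) = -3 + (-25*Y + D*Y) = -3 - 25*Y + D*Y)
E(-3, 2)*228 = (-3 - 25*2 - 3*2)*228 = (-3 - 50 - 6)*228 = -59*228 = -13452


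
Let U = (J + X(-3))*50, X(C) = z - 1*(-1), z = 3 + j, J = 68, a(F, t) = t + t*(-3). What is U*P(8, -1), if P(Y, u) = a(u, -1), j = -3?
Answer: 6900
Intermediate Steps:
a(F, t) = -2*t (a(F, t) = t - 3*t = -2*t)
P(Y, u) = 2 (P(Y, u) = -2*(-1) = 2)
z = 0 (z = 3 - 3 = 0)
X(C) = 1 (X(C) = 0 - 1*(-1) = 0 + 1 = 1)
U = 3450 (U = (68 + 1)*50 = 69*50 = 3450)
U*P(8, -1) = 3450*2 = 6900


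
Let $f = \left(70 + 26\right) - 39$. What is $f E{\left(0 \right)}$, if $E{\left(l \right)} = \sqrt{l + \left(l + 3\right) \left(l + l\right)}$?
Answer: $0$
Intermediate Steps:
$f = 57$ ($f = 96 - 39 = 57$)
$E{\left(l \right)} = \sqrt{l + 2 l \left(3 + l\right)}$ ($E{\left(l \right)} = \sqrt{l + \left(3 + l\right) 2 l} = \sqrt{l + 2 l \left(3 + l\right)}$)
$f E{\left(0 \right)} = 57 \sqrt{0 \left(7 + 2 \cdot 0\right)} = 57 \sqrt{0 \left(7 + 0\right)} = 57 \sqrt{0 \cdot 7} = 57 \sqrt{0} = 57 \cdot 0 = 0$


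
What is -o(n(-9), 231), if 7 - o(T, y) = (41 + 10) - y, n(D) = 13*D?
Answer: -187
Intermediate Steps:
o(T, y) = -44 + y (o(T, y) = 7 - ((41 + 10) - y) = 7 - (51 - y) = 7 + (-51 + y) = -44 + y)
-o(n(-9), 231) = -(-44 + 231) = -1*187 = -187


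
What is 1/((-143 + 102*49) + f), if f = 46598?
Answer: 1/51453 ≈ 1.9435e-5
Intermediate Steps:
1/((-143 + 102*49) + f) = 1/((-143 + 102*49) + 46598) = 1/((-143 + 4998) + 46598) = 1/(4855 + 46598) = 1/51453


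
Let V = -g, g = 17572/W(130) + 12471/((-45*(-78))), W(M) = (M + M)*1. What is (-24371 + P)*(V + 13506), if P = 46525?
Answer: 174117025753/585 ≈ 2.9764e+8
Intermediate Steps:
W(M) = 2*M (W(M) = (2*M)*1 = 2*M)
g = 83231/1170 (g = 17572/((2*130)) + 12471/((-45*(-78))) = 17572/260 + 12471/3510 = 17572*(1/260) + 12471*(1/3510) = 4393/65 + 4157/1170 = 83231/1170 ≈ 71.138)
V = -83231/1170 (V = -1*83231/1170 = -83231/1170 ≈ -71.138)
(-24371 + P)*(V + 13506) = (-24371 + 46525)*(-83231/1170 + 13506) = 22154*(15718789/1170) = 174117025753/585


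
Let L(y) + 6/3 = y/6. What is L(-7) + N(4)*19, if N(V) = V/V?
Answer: 95/6 ≈ 15.833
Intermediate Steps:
N(V) = 1
L(y) = -2 + y/6
L(-7) + N(4)*19 = (-2 + (⅙)*(-7)) + 1*19 = (-2 - 7/6) + 19 = -19/6 + 19 = 95/6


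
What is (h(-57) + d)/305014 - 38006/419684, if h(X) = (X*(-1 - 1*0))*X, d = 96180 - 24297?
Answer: 4303057393/32002373894 ≈ 0.13446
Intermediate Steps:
d = 71883
h(X) = -X**2 (h(X) = (X*(-1 + 0))*X = (X*(-1))*X = (-X)*X = -X**2)
(h(-57) + d)/305014 - 38006/419684 = (-1*(-57)**2 + 71883)/305014 - 38006/419684 = (-1*3249 + 71883)*(1/305014) - 38006*1/419684 = (-3249 + 71883)*(1/305014) - 19003/209842 = 68634*(1/305014) - 19003/209842 = 34317/152507 - 19003/209842 = 4303057393/32002373894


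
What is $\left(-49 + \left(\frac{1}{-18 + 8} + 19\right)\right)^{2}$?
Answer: $\frac{90601}{100} \approx 906.01$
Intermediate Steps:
$\left(-49 + \left(\frac{1}{-18 + 8} + 19\right)\right)^{2} = \left(-49 + \left(\frac{1}{-10} + 19\right)\right)^{2} = \left(-49 + \left(- \frac{1}{10} + 19\right)\right)^{2} = \left(-49 + \frac{189}{10}\right)^{2} = \left(- \frac{301}{10}\right)^{2} = \frac{90601}{100}$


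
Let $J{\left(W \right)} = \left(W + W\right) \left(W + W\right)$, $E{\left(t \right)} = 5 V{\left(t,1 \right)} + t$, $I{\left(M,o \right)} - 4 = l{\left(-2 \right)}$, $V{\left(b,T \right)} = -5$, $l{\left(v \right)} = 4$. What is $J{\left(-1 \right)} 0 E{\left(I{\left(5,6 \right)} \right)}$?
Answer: $0$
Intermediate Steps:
$I{\left(M,o \right)} = 8$ ($I{\left(M,o \right)} = 4 + 4 = 8$)
$E{\left(t \right)} = -25 + t$ ($E{\left(t \right)} = 5 \left(-5\right) + t = -25 + t$)
$J{\left(W \right)} = 4 W^{2}$ ($J{\left(W \right)} = 2 W 2 W = 4 W^{2}$)
$J{\left(-1 \right)} 0 E{\left(I{\left(5,6 \right)} \right)} = 4 \left(-1\right)^{2} \cdot 0 \left(-25 + 8\right) = 4 \cdot 1 \cdot 0 \left(-17\right) = 4 \cdot 0 \left(-17\right) = 0 \left(-17\right) = 0$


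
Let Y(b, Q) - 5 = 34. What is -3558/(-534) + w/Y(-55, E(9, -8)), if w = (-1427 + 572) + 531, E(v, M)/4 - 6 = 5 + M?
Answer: -1903/1157 ≈ -1.6448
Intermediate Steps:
E(v, M) = 44 + 4*M (E(v, M) = 24 + 4*(5 + M) = 24 + (20 + 4*M) = 44 + 4*M)
Y(b, Q) = 39 (Y(b, Q) = 5 + 34 = 39)
w = -324 (w = -855 + 531 = -324)
-3558/(-534) + w/Y(-55, E(9, -8)) = -3558/(-534) - 324/39 = -3558*(-1/534) - 324*1/39 = 593/89 - 108/13 = -1903/1157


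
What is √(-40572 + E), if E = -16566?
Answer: I*√57138 ≈ 239.04*I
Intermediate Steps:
√(-40572 + E) = √(-40572 - 16566) = √(-57138) = I*√57138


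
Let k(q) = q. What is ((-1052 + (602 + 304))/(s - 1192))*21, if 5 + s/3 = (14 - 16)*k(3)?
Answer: 438/175 ≈ 2.5029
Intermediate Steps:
s = -33 (s = -15 + 3*((14 - 16)*3) = -15 + 3*(-2*3) = -15 + 3*(-6) = -15 - 18 = -33)
((-1052 + (602 + 304))/(s - 1192))*21 = ((-1052 + (602 + 304))/(-33 - 1192))*21 = ((-1052 + 906)/(-1225))*21 = -146*(-1/1225)*21 = (146/1225)*21 = 438/175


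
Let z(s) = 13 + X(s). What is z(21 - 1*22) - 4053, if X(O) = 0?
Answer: -4040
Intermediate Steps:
z(s) = 13 (z(s) = 13 + 0 = 13)
z(21 - 1*22) - 4053 = 13 - 4053 = -4040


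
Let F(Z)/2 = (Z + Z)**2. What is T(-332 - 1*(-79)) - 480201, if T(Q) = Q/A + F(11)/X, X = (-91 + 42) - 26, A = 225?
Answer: -108048382/225 ≈ -4.8022e+5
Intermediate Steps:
X = -75 (X = -49 - 26 = -75)
F(Z) = 8*Z**2 (F(Z) = 2*(Z + Z)**2 = 2*(2*Z)**2 = 2*(4*Z**2) = 8*Z**2)
T(Q) = -968/75 + Q/225 (T(Q) = Q/225 + (8*11**2)/(-75) = Q*(1/225) + (8*121)*(-1/75) = Q/225 + 968*(-1/75) = Q/225 - 968/75 = -968/75 + Q/225)
T(-332 - 1*(-79)) - 480201 = (-968/75 + (-332 - 1*(-79))/225) - 480201 = (-968/75 + (-332 + 79)/225) - 480201 = (-968/75 + (1/225)*(-253)) - 480201 = (-968/75 - 253/225) - 480201 = -3157/225 - 480201 = -108048382/225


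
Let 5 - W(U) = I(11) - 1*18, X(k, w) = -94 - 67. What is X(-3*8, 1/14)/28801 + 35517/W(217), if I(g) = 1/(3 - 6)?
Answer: 3068764081/2016070 ≈ 1522.2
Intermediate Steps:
I(g) = -⅓ (I(g) = 1/(-3) = -⅓)
X(k, w) = -161
W(U) = 70/3 (W(U) = 5 - (-⅓ - 1*18) = 5 - (-⅓ - 18) = 5 - 1*(-55/3) = 5 + 55/3 = 70/3)
X(-3*8, 1/14)/28801 + 35517/W(217) = -161/28801 + 35517/(70/3) = -161*1/28801 + 35517*(3/70) = -161/28801 + 106551/70 = 3068764081/2016070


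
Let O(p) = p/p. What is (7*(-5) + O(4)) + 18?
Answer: -16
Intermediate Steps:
O(p) = 1
(7*(-5) + O(4)) + 18 = (7*(-5) + 1) + 18 = (-35 + 1) + 18 = -34 + 18 = -16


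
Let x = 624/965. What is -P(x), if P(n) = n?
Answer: -624/965 ≈ -0.64663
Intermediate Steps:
x = 624/965 (x = 624*(1/965) = 624/965 ≈ 0.64663)
-P(x) = -1*624/965 = -624/965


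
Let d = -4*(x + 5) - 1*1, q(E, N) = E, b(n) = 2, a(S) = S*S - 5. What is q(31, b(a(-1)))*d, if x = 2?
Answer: -899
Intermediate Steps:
a(S) = -5 + S**2 (a(S) = S**2 - 5 = -5 + S**2)
d = -29 (d = -4*(2 + 5) - 1*1 = -4*7 - 1 = -28 - 1 = -29)
q(31, b(a(-1)))*d = 31*(-29) = -899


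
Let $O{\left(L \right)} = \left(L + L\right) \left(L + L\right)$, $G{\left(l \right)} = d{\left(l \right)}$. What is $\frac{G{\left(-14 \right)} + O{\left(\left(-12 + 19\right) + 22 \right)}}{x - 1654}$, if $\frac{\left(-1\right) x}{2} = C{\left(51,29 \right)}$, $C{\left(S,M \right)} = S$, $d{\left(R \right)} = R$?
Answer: $- \frac{1675}{878} \approx -1.9077$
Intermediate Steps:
$G{\left(l \right)} = l$
$x = -102$ ($x = \left(-2\right) 51 = -102$)
$O{\left(L \right)} = 4 L^{2}$ ($O{\left(L \right)} = 2 L 2 L = 4 L^{2}$)
$\frac{G{\left(-14 \right)} + O{\left(\left(-12 + 19\right) + 22 \right)}}{x - 1654} = \frac{-14 + 4 \left(\left(-12 + 19\right) + 22\right)^{2}}{-102 - 1654} = \frac{-14 + 4 \left(7 + 22\right)^{2}}{-1756} = \left(-14 + 4 \cdot 29^{2}\right) \left(- \frac{1}{1756}\right) = \left(-14 + 4 \cdot 841\right) \left(- \frac{1}{1756}\right) = \left(-14 + 3364\right) \left(- \frac{1}{1756}\right) = 3350 \left(- \frac{1}{1756}\right) = - \frac{1675}{878}$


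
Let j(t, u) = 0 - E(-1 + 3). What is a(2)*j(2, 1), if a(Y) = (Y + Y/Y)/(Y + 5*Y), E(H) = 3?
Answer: -¾ ≈ -0.75000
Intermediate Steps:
j(t, u) = -3 (j(t, u) = 0 - 1*3 = 0 - 3 = -3)
a(Y) = (1 + Y)/(6*Y) (a(Y) = (Y + 1)/((6*Y)) = (1 + Y)*(1/(6*Y)) = (1 + Y)/(6*Y))
a(2)*j(2, 1) = ((⅙)*(1 + 2)/2)*(-3) = ((⅙)*(½)*3)*(-3) = (¼)*(-3) = -¾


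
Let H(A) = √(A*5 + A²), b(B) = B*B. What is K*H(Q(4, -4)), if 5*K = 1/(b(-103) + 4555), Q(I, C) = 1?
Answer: √6/75820 ≈ 3.2307e-5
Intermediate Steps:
b(B) = B²
K = 1/75820 (K = 1/(5*((-103)² + 4555)) = 1/(5*(10609 + 4555)) = (⅕)/15164 = (⅕)*(1/15164) = 1/75820 ≈ 1.3189e-5)
H(A) = √(A² + 5*A) (H(A) = √(5*A + A²) = √(A² + 5*A))
K*H(Q(4, -4)) = √(1*(5 + 1))/75820 = √(1*6)/75820 = √6/75820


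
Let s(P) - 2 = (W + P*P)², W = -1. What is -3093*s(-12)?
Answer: -63254943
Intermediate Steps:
s(P) = 2 + (-1 + P²)² (s(P) = 2 + (-1 + P*P)² = 2 + (-1 + P²)²)
-3093*s(-12) = -3093*(2 + (-1 + (-12)²)²) = -3093*(2 + (-1 + 144)²) = -3093*(2 + 143²) = -3093*(2 + 20449) = -3093*20451 = -63254943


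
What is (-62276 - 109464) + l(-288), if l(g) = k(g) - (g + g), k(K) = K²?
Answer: -88220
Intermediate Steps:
l(g) = g² - 2*g (l(g) = g² - (g + g) = g² - 2*g)
(-62276 - 109464) + l(-288) = (-62276 - 109464) - 288*(-2 - 288) = -171740 - 288*(-290) = -171740 + 83520 = -88220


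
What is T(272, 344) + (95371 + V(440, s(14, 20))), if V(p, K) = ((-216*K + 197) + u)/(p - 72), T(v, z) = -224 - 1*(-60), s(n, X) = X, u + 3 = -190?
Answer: 8757965/92 ≈ 95195.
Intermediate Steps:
u = -193 (u = -3 - 190 = -193)
T(v, z) = -164 (T(v, z) = -224 + 60 = -164)
V(p, K) = (4 - 216*K)/(-72 + p) (V(p, K) = ((-216*K + 197) - 193)/(p - 72) = ((197 - 216*K) - 193)/(-72 + p) = (4 - 216*K)/(-72 + p))
T(272, 344) + (95371 + V(440, s(14, 20))) = -164 + (95371 + 4*(1 - 54*20)/(-72 + 440)) = -164 + (95371 + 4*(1 - 1080)/368) = -164 + (95371 + 4*(1/368)*(-1079)) = -164 + (95371 - 1079/92) = -164 + 8773053/92 = 8757965/92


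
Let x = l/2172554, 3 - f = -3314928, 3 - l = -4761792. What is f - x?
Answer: 7201861841979/2172554 ≈ 3.3149e+6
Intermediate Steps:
l = 4761795 (l = 3 - 1*(-4761792) = 3 + 4761792 = 4761795)
f = 3314931 (f = 3 - 1*(-3314928) = 3 + 3314928 = 3314931)
x = 4761795/2172554 ≈ 2.1918
f - x = 3314931 - 1*4761795/2172554 = 3314931 - 4761795/2172554 = 7201861841979/2172554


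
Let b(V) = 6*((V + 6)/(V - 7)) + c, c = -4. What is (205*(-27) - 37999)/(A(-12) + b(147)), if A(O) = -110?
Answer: 3047380/7521 ≈ 405.18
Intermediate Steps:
b(V) = -4 + 6*(6 + V)/(-7 + V) (b(V) = 6*((V + 6)/(V - 7)) - 4 = 6*((6 + V)/(-7 + V)) - 4 = 6*(6 + V)/(-7 + V) - 4 = -4 + 6*(6 + V)/(-7 + V))
(205*(-27) - 37999)/(A(-12) + b(147)) = (205*(-27) - 37999)/(-110 + 2*(32 + 147)/(-7 + 147)) = (-5535 - 37999)/(-110 + 2*179/140) = -43534/(-110 + 2*(1/140)*179) = -43534/(-110 + 179/70) = -43534/(-7521/70) = -43534*(-70/7521) = 3047380/7521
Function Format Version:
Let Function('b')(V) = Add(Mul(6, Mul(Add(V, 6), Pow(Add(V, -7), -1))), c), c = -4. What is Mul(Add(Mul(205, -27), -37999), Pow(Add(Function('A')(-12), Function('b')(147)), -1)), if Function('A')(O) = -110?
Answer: Rational(3047380, 7521) ≈ 405.18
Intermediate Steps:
Function('b')(V) = Add(-4, Mul(6, Pow(Add(-7, V), -1), Add(6, V))) (Function('b')(V) = Add(Mul(6, Mul(Add(V, 6), Pow(Add(V, -7), -1))), -4) = Add(Mul(6, Mul(Add(6, V), Pow(Add(-7, V), -1))), -4) = Add(Mul(6, Mul(Pow(Add(-7, V), -1), Add(6, V))), -4) = Add(Mul(6, Pow(Add(-7, V), -1), Add(6, V)), -4) = Add(-4, Mul(6, Pow(Add(-7, V), -1), Add(6, V))))
Mul(Add(Mul(205, -27), -37999), Pow(Add(Function('A')(-12), Function('b')(147)), -1)) = Mul(Add(Mul(205, -27), -37999), Pow(Add(-110, Mul(2, Pow(Add(-7, 147), -1), Add(32, 147))), -1)) = Mul(Add(-5535, -37999), Pow(Add(-110, Mul(2, Pow(140, -1), 179)), -1)) = Mul(-43534, Pow(Add(-110, Mul(2, Rational(1, 140), 179)), -1)) = Mul(-43534, Pow(Add(-110, Rational(179, 70)), -1)) = Mul(-43534, Pow(Rational(-7521, 70), -1)) = Mul(-43534, Rational(-70, 7521)) = Rational(3047380, 7521)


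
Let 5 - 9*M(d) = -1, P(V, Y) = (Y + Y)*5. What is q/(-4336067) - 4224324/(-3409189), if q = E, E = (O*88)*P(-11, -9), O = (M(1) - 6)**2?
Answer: 19084973991628/14782471919663 ≈ 1.2911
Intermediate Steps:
P(V, Y) = 10*Y (P(V, Y) = (2*Y)*5 = 10*Y)
M(d) = 2/3 (M(d) = 5/9 - 1/9*(-1) = 5/9 + 1/9 = 2/3)
O = 256/9 (O = (2/3 - 6)**2 = (-16/3)**2 = 256/9 ≈ 28.444)
E = -225280 (E = ((256/9)*88)*(10*(-9)) = (22528/9)*(-90) = -225280)
q = -225280
q/(-4336067) - 4224324/(-3409189) = -225280/(-4336067) - 4224324/(-3409189) = -225280*(-1/4336067) - 4224324*(-1/3409189) = 225280/4336067 + 4224324/3409189 = 19084973991628/14782471919663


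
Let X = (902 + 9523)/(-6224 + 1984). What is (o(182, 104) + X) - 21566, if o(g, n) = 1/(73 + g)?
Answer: -4663962667/216240 ≈ -21568.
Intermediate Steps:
X = -2085/848 (X = 10425/(-4240) = 10425*(-1/4240) = -2085/848 ≈ -2.4587)
(o(182, 104) + X) - 21566 = (1/(73 + 182) - 2085/848) - 21566 = (1/255 - 2085/848) - 21566 = -530827/216240 - 21566 = -4663962667/216240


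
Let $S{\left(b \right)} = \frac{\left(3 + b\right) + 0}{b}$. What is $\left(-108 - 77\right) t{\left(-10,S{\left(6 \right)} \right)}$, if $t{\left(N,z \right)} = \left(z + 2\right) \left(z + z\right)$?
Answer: $- \frac{3885}{2} \approx -1942.5$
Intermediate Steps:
$S{\left(b \right)} = \frac{3 + b}{b}$
$t{\left(N,z \right)} = 2 z \left(2 + z\right)$ ($t{\left(N,z \right)} = \left(2 + z\right) 2 z = 2 z \left(2 + z\right)$)
$\left(-108 - 77\right) t{\left(-10,S{\left(6 \right)} \right)} = \left(-108 - 77\right) 2 \frac{3 + 6}{6} \left(2 + \frac{3 + 6}{6}\right) = - 185 \cdot 2 \cdot \frac{1}{6} \cdot 9 \left(2 + \frac{1}{6} \cdot 9\right) = - 185 \cdot 2 \cdot \frac{3}{2} \left(2 + \frac{3}{2}\right) = - 185 \cdot 2 \cdot \frac{3}{2} \cdot \frac{7}{2} = \left(-185\right) \frac{21}{2} = - \frac{3885}{2}$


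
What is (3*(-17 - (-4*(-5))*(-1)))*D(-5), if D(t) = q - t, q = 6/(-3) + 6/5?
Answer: 189/5 ≈ 37.800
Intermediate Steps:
q = -⅘ (q = 6*(-⅓) + 6*(⅕) = -2 + 6/5 = -⅘ ≈ -0.80000)
D(t) = -⅘ - t
(3*(-17 - (-4*(-5))*(-1)))*D(-5) = (3*(-17 - (-4*(-5))*(-1)))*(-⅘ - 1*(-5)) = (3*(-17 - 20*(-1)))*(-⅘ + 5) = (3*(-17 - 1*(-20)))*(21/5) = (3*(-17 + 20))*(21/5) = (3*3)*(21/5) = 9*(21/5) = 189/5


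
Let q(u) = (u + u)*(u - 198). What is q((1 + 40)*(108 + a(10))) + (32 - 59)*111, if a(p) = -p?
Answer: 30694523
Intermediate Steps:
q(u) = 2*u*(-198 + u) (q(u) = (2*u)*(-198 + u) = 2*u*(-198 + u))
q((1 + 40)*(108 + a(10))) + (32 - 59)*111 = 2*((1 + 40)*(108 - 1*10))*(-198 + (1 + 40)*(108 - 1*10)) + (32 - 59)*111 = 2*(41*(108 - 10))*(-198 + 41*(108 - 10)) - 27*111 = 2*(41*98)*(-198 + 41*98) - 2997 = 2*4018*(-198 + 4018) - 2997 = 2*4018*3820 - 2997 = 30697520 - 2997 = 30694523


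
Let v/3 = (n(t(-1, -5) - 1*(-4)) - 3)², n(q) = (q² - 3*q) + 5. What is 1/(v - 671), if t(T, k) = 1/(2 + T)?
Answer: -1/239 ≈ -0.0041841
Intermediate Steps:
n(q) = 5 + q² - 3*q
v = 432 (v = 3*((5 + (1/(2 - 1) - 1*(-4))² - 3*(1/(2 - 1) - 1*(-4))) - 3)² = 3*((5 + (1/1 + 4)² - 3*(1/1 + 4)) - 3)² = 3*((5 + (1 + 4)² - 3*(1 + 4)) - 3)² = 3*((5 + 5² - 3*5) - 3)² = 3*((5 + 25 - 15) - 3)² = 3*(15 - 3)² = 3*12² = 3*144 = 432)
1/(v - 671) = 1/(432 - 671) = 1/(-239) = -1/239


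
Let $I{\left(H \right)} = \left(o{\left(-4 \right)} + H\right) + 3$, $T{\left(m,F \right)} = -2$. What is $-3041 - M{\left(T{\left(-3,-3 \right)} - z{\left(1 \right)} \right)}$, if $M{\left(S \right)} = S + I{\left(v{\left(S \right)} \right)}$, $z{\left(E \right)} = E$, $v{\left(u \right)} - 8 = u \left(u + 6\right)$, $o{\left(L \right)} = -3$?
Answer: $-3037$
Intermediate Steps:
$v{\left(u \right)} = 8 + u \left(6 + u\right)$ ($v{\left(u \right)} = 8 + u \left(u + 6\right) = 8 + u \left(6 + u\right)$)
$I{\left(H \right)} = H$ ($I{\left(H \right)} = \left(-3 + H\right) + 3 = H$)
$M{\left(S \right)} = 8 + S^{2} + 7 S$ ($M{\left(S \right)} = S + \left(8 + S^{2} + 6 S\right) = 8 + S^{2} + 7 S$)
$-3041 - M{\left(T{\left(-3,-3 \right)} - z{\left(1 \right)} \right)} = -3041 - \left(8 + \left(-2 - 1\right)^{2} + 7 \left(-2 - 1\right)\right) = -3041 - \left(8 + \left(-3\right)^{2} + 7 \left(-3\right)\right) = -3041 - \left(8 + 9 - 21\right) = -3041 - -4 = -3041 + 4 = -3037$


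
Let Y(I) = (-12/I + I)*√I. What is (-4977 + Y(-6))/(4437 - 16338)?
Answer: 1659/3967 + 4*I*√6/11901 ≈ 0.4182 + 0.00082329*I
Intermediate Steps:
Y(I) = √I*(I - 12/I) (Y(I) = (I - 12/I)*√I = √I*(I - 12/I))
(-4977 + Y(-6))/(4437 - 16338) = (-4977 + (-12 + (-6)²)/√(-6))/(4437 - 16338) = (-4977 + (-I*√6/6)*(-12 + 36))/(-11901) = (-4977 - I*√6/6*24)*(-1/11901) = (-4977 - 4*I*√6)*(-1/11901) = 1659/3967 + 4*I*√6/11901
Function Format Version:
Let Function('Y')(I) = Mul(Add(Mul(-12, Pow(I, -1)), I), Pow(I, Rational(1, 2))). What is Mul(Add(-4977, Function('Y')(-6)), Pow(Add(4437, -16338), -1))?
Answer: Add(Rational(1659, 3967), Mul(Rational(4, 11901), I, Pow(6, Rational(1, 2)))) ≈ Add(0.41820, Mul(0.00082329, I))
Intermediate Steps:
Function('Y')(I) = Mul(Pow(I, Rational(1, 2)), Add(I, Mul(-12, Pow(I, -1)))) (Function('Y')(I) = Mul(Add(I, Mul(-12, Pow(I, -1))), Pow(I, Rational(1, 2))) = Mul(Pow(I, Rational(1, 2)), Add(I, Mul(-12, Pow(I, -1)))))
Mul(Add(-4977, Function('Y')(-6)), Pow(Add(4437, -16338), -1)) = Mul(Add(-4977, Mul(Pow(-6, Rational(-1, 2)), Add(-12, Pow(-6, 2)))), Pow(Add(4437, -16338), -1)) = Mul(Add(-4977, Mul(Mul(Rational(-1, 6), I, Pow(6, Rational(1, 2))), Add(-12, 36))), Pow(-11901, -1)) = Mul(Add(-4977, Mul(Mul(Rational(-1, 6), I, Pow(6, Rational(1, 2))), 24)), Rational(-1, 11901)) = Mul(Add(-4977, Mul(-4, I, Pow(6, Rational(1, 2)))), Rational(-1, 11901)) = Add(Rational(1659, 3967), Mul(Rational(4, 11901), I, Pow(6, Rational(1, 2))))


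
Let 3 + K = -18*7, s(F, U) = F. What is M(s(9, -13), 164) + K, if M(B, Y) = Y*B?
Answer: 1347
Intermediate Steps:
M(B, Y) = B*Y
K = -129 (K = -3 - 18*7 = -3 - 126 = -129)
M(s(9, -13), 164) + K = 9*164 - 129 = 1476 - 129 = 1347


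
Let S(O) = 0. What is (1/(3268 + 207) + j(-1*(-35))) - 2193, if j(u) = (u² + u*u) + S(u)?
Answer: 893076/3475 ≈ 257.00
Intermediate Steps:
j(u) = 2*u² (j(u) = (u² + u*u) + 0 = (u² + u²) + 0 = 2*u² + 0 = 2*u²)
(1/(3268 + 207) + j(-1*(-35))) - 2193 = (1/(3268 + 207) + 2*(-1*(-35))²) - 2193 = (1/3475 + 2*35²) - 2193 = (1/3475 + 2*1225) - 2193 = (1/3475 + 2450) - 2193 = 8513751/3475 - 2193 = 893076/3475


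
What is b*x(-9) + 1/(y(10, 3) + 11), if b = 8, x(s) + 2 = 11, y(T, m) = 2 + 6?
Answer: 1369/19 ≈ 72.053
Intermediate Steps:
y(T, m) = 8
x(s) = 9 (x(s) = -2 + 11 = 9)
b*x(-9) + 1/(y(10, 3) + 11) = 8*9 + 1/(8 + 11) = 72 + 1/19 = 1369/19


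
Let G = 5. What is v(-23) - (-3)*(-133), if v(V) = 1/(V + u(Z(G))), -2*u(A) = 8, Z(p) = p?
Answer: -10774/27 ≈ -399.04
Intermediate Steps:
u(A) = -4 (u(A) = -½*8 = -4)
v(V) = 1/(-4 + V) (v(V) = 1/(V - 4) = 1/(-4 + V))
v(-23) - (-3)*(-133) = 1/(-4 - 23) - (-3)*(-133) = 1/(-27) - 1*399 = -1/27 - 399 = -10774/27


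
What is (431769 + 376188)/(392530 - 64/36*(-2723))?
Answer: 7271613/3576338 ≈ 2.0333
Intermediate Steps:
(431769 + 376188)/(392530 - 64/36*(-2723)) = 807957/(392530 - 64*1/36*(-2723)) = 807957/(392530 - 16/9*(-2723)) = 807957/(392530 + 43568/9) = 807957/(3576338/9) = 807957*(9/3576338) = 7271613/3576338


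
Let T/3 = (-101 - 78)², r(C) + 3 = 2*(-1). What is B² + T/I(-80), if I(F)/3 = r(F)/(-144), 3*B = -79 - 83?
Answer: 4628484/5 ≈ 9.2570e+5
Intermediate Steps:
r(C) = -5 (r(C) = -3 + 2*(-1) = -3 - 2 = -5)
B = -54 (B = (-79 - 83)/3 = (⅓)*(-162) = -54)
I(F) = 5/48 (I(F) = 3*(-5/(-144)) = 3*(-5*(-1/144)) = 3*(5/144) = 5/48)
T = 96123 (T = 3*(-101 - 78)² = 3*(-179)² = 3*32041 = 96123)
B² + T/I(-80) = (-54)² + 96123/(5/48) = 2916 + 96123*(48/5) = 2916 + 4613904/5 = 4628484/5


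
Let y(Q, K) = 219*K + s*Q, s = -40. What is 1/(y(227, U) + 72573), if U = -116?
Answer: 1/38089 ≈ 2.6254e-5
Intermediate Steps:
y(Q, K) = -40*Q + 219*K (y(Q, K) = 219*K - 40*Q = -40*Q + 219*K)
1/(y(227, U) + 72573) = 1/((-40*227 + 219*(-116)) + 72573) = 1/((-9080 - 25404) + 72573) = 1/(-34484 + 72573) = 1/38089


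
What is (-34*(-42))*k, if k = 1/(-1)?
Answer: -1428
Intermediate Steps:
k = -1
(-34*(-42))*k = -34*(-42)*(-1) = 1428*(-1) = -1428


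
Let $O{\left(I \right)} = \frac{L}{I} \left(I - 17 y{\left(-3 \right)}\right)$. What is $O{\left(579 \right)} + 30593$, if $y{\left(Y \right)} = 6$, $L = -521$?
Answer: $\frac{5821610}{193} \approx 30164.0$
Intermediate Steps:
$O{\left(I \right)} = - \frac{521 \left(-102 + I\right)}{I}$ ($O{\left(I \right)} = - \frac{521}{I} \left(I - 102\right) = - \frac{521}{I} \left(-102 + I\right) = - \frac{521 \left(-102 + I\right)}{I}$)
$O{\left(579 \right)} + 30593 = \left(-521 + \frac{53142}{579}\right) + 30593 = \left(-521 + 53142 \cdot \frac{1}{579}\right) + 30593 = \left(-521 + \frac{17714}{193}\right) + 30593 = - \frac{82839}{193} + 30593 = \frac{5821610}{193}$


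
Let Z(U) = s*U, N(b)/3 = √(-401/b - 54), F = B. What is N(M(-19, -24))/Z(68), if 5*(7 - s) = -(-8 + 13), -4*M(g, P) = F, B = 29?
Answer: 3*√1102/15776 ≈ 0.0063127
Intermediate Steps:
F = 29
M(g, P) = -29/4 (M(g, P) = -¼*29 = -29/4)
s = 8 (s = 7 - (-1)*(-8 + 13)/5 = 7 - (-1)*5/5 = 7 - ⅕*(-5) = 7 + 1 = 8)
N(b) = 3*√(-54 - 401/b) (N(b) = 3*√(-401/b - 54) = 3*√(-54 - 401/b))
Z(U) = 8*U
N(M(-19, -24))/Z(68) = (3*√(-54 - 401/(-29/4)))/((8*68)) = (3*√(-54 - 401*(-4/29)))/544 = (3*√(-54 + 1604/29))*(1/544) = (3*√(38/29))*(1/544) = (3*(√1102/29))*(1/544) = (3*√1102/29)*(1/544) = 3*√1102/15776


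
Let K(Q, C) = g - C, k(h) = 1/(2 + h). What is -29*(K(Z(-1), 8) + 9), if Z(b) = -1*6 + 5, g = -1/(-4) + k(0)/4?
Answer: -319/8 ≈ -39.875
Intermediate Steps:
g = 3/8 (g = -1/(-4) + 1/((2 + 0)*4) = -1*(-1/4) + (1/4)/2 = 1/4 + (1/2)*(1/4) = 1/4 + 1/8 = 3/8 ≈ 0.37500)
Z(b) = -1 (Z(b) = -6 + 5 = -1)
K(Q, C) = 3/8 - C
-29*(K(Z(-1), 8) + 9) = -29*((3/8 - 1*8) + 9) = -29*((3/8 - 8) + 9) = -29*(-61/8 + 9) = -29*11/8 = -319/8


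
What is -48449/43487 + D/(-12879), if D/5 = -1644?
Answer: -88837177/186689691 ≈ -0.47585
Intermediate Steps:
D = -8220 (D = 5*(-1644) = -8220)
-48449/43487 + D/(-12879) = -48449/43487 - 8220/(-12879) = -48449*1/43487 - 8220*(-1/12879) = -48449/43487 + 2740/4293 = -88837177/186689691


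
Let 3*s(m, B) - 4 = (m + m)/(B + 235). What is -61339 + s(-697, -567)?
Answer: -30545461/498 ≈ -61336.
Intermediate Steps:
s(m, B) = 4/3 + 2*m/(3*(235 + B)) (s(m, B) = 4/3 + ((m + m)/(B + 235))/3 = 4/3 + ((2*m)/(235 + B))/3 = 4/3 + (2*m/(235 + B))/3 = 4/3 + 2*m/(3*(235 + B)))
-61339 + s(-697, -567) = -61339 + 2*(470 - 697 + 2*(-567))/(3*(235 - 567)) = -61339 + (2/3)*(470 - 697 - 1134)/(-332) = -61339 + (2/3)*(-1/332)*(-1361) = -61339 + 1361/498 = -30545461/498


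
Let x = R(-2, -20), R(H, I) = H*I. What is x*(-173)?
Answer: -6920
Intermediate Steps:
x = 40 (x = -2*(-20) = 40)
x*(-173) = 40*(-173) = -6920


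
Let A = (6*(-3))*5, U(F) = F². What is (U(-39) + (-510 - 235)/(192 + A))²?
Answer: 23838433609/10404 ≈ 2.2913e+6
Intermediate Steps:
A = -90 (A = -18*5 = -90)
(U(-39) + (-510 - 235)/(192 + A))² = ((-39)² + (-510 - 235)/(192 - 90))² = (1521 - 745/102)² = (154397/102)² = 23838433609/10404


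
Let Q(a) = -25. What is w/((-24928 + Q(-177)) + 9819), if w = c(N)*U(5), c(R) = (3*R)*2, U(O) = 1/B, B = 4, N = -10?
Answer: 15/15134 ≈ 0.00099115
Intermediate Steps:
U(O) = ¼ (U(O) = 1/4 = ¼)
c(R) = 6*R
w = -15 (w = (6*(-10))*(¼) = -60*¼ = -15)
w/((-24928 + Q(-177)) + 9819) = -15/((-24928 - 25) + 9819) = -15/(-24953 + 9819) = -15/(-15134) = -15*(-1/15134) = 15/15134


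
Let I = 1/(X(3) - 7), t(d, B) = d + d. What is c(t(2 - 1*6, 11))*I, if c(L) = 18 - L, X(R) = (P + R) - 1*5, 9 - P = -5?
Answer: 26/5 ≈ 5.2000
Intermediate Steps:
P = 14 (P = 9 - 1*(-5) = 9 + 5 = 14)
X(R) = 9 + R (X(R) = (14 + R) - 1*5 = (14 + R) - 5 = 9 + R)
t(d, B) = 2*d
I = ⅕ (I = 1/((9 + 3) - 7) = 1/(12 - 7) = 1/5 = ⅕ ≈ 0.20000)
c(t(2 - 1*6, 11))*I = (18 - 2*(2 - 1*6))*(⅕) = (18 - 2*(2 - 6))*(⅕) = (18 - 2*(-4))*(⅕) = (18 - 1*(-8))*(⅕) = (18 + 8)*(⅕) = 26*(⅕) = 26/5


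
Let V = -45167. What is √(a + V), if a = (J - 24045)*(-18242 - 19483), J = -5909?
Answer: √1129969483 ≈ 33615.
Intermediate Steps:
a = 1130014650 (a = (-5909 - 24045)*(-18242 - 19483) = -29954*(-37725) = 1130014650)
√(a + V) = √(1130014650 - 45167) = √1129969483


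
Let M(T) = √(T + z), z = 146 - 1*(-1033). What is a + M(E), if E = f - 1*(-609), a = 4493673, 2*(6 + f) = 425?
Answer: 4493673 + √7978/2 ≈ 4.4937e+6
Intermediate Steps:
f = 413/2 (f = -6 + (½)*425 = -6 + 425/2 = 413/2 ≈ 206.50)
z = 1179 (z = 146 + 1033 = 1179)
E = 1631/2 (E = 413/2 - 1*(-609) = 413/2 + 609 = 1631/2 ≈ 815.50)
M(T) = √(1179 + T) (M(T) = √(T + 1179) = √(1179 + T))
a + M(E) = 4493673 + √(1179 + 1631/2) = 4493673 + √(3989/2) = 4493673 + √7978/2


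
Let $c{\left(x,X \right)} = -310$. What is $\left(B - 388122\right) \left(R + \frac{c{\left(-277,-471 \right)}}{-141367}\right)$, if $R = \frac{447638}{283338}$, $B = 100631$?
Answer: $- \frac{171868292519261}{377873991} \approx -4.5483 \cdot 10^{5}$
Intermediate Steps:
$R = \frac{4223}{2673}$ ($R = 447638 \cdot \frac{1}{283338} = \frac{4223}{2673} \approx 1.5799$)
$\left(B - 388122\right) \left(R + \frac{c{\left(-277,-471 \right)}}{-141367}\right) = \left(100631 - 388122\right) \left(\frac{4223}{2673} - \frac{310}{-141367}\right) = - 287491 \left(\frac{4223}{2673} - - \frac{310}{141367}\right) = - 287491 \left(\frac{4223}{2673} + \frac{310}{141367}\right) = \left(-287491\right) \frac{597821471}{377873991} = - \frac{171868292519261}{377873991}$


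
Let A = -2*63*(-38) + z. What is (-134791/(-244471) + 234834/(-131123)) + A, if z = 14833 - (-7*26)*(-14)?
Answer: 547248441236588/32055770933 ≈ 17072.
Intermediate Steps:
z = 12285 (z = 14833 - (-182)*(-14) = 14833 - 1*2548 = 14833 - 2548 = 12285)
A = 17073 (A = -2*63*(-38) + 12285 = -126*(-38) + 12285 = 4788 + 12285 = 17073)
(-134791/(-244471) + 234834/(-131123)) + A = (-134791/(-244471) + 234834/(-131123)) + 17073 = (-134791*(-1/244471) + 234834*(-1/131123)) + 17073 = (134791/244471 - 234834/131123) + 17073 = -39735902521/32055770933 + 17073 = 547248441236588/32055770933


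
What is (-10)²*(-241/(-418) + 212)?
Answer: 4442850/209 ≈ 21258.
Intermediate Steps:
(-10)²*(-241/(-418) + 212) = 100*(-241*(-1)/418 + 212) = 100*(-1*(-241/418) + 212) = 100*(241/418 + 212) = 100*(88857/418) = 4442850/209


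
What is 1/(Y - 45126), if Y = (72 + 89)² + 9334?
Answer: -1/9871 ≈ -0.00010131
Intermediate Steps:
Y = 35255 (Y = 161² + 9334 = 25921 + 9334 = 35255)
1/(Y - 45126) = 1/(35255 - 45126) = 1/(-9871) = -1/9871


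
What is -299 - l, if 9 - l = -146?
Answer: -454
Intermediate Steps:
l = 155 (l = 9 - 1*(-146) = 9 + 146 = 155)
-299 - l = -299 - 1*155 = -299 - 155 = -454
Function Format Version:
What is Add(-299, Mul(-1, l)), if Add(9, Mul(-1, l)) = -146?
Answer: -454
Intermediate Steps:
l = 155 (l = Add(9, Mul(-1, -146)) = Add(9, 146) = 155)
Add(-299, Mul(-1, l)) = Add(-299, Mul(-1, 155)) = Add(-299, -155) = -454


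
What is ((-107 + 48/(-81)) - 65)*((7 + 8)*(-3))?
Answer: 23300/3 ≈ 7766.7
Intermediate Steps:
((-107 + 48/(-81)) - 65)*((7 + 8)*(-3)) = ((-107 + 48*(-1/81)) - 65)*(15*(-3)) = ((-107 - 16/27) - 65)*(-45) = (-2905/27 - 65)*(-45) = -4660/27*(-45) = 23300/3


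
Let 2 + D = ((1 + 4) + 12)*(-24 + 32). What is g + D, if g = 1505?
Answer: 1639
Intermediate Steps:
D = 134 (D = -2 + ((1 + 4) + 12)*(-24 + 32) = -2 + (5 + 12)*8 = -2 + 17*8 = -2 + 136 = 134)
g + D = 1505 + 134 = 1639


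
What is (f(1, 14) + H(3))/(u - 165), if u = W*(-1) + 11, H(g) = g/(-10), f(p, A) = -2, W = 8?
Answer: 23/1620 ≈ 0.014198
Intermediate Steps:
H(g) = -g/10 (H(g) = g*(-⅒) = -g/10)
u = 3 (u = 8*(-1) + 11 = -8 + 11 = 3)
(f(1, 14) + H(3))/(u - 165) = (-2 - ⅒*3)/(3 - 165) = (-2 - 3/10)/(-162) = -23/10*(-1/162) = 23/1620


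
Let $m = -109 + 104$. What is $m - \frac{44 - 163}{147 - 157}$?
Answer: $- \frac{169}{10} \approx -16.9$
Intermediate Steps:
$m = -5$
$m - \frac{44 - 163}{147 - 157} = -5 - \frac{44 - 163}{147 - 157} = -5 - - \frac{119}{-10} = -5 - \left(-119\right) \left(- \frac{1}{10}\right) = -5 - \frac{119}{10} = - \frac{169}{10}$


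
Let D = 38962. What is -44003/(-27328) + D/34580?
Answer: 92370617/33750080 ≈ 2.7369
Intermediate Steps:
-44003/(-27328) + D/34580 = -44003/(-27328) + 38962/34580 = -44003*(-1/27328) + 38962*(1/34580) = 44003/27328 + 2783/2470 = 92370617/33750080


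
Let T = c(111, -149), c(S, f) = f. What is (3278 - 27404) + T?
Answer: -24275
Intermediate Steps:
T = -149
(3278 - 27404) + T = (3278 - 27404) - 149 = -24126 - 149 = -24275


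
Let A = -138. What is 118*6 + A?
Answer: 570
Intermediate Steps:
118*6 + A = 118*6 - 138 = 708 - 138 = 570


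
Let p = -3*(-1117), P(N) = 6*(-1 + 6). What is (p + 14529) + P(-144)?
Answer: 17910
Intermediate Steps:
P(N) = 30 (P(N) = 6*5 = 30)
p = 3351
(p + 14529) + P(-144) = (3351 + 14529) + 30 = 17880 + 30 = 17910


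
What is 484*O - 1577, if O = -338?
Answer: -165169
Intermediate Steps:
484*O - 1577 = 484*(-338) - 1577 = -163592 - 1577 = -165169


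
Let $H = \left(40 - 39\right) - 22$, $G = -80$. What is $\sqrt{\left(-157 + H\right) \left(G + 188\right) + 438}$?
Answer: $i \sqrt{18786} \approx 137.06 i$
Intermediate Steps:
$H = -21$ ($H = 1 - 22 = -21$)
$\sqrt{\left(-157 + H\right) \left(G + 188\right) + 438} = \sqrt{\left(-157 - 21\right) \left(-80 + 188\right) + 438} = \sqrt{\left(-178\right) 108 + 438} = \sqrt{-19224 + 438} = \sqrt{-18786} = i \sqrt{18786}$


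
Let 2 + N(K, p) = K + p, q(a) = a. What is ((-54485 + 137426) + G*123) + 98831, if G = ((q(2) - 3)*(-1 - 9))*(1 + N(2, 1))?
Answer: 184232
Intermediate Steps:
N(K, p) = -2 + K + p (N(K, p) = -2 + (K + p) = -2 + K + p)
G = 20 (G = ((2 - 3)*(-1 - 9))*(1 + (-2 + 2 + 1)) = (-1*(-10))*(1 + 1) = 10*2 = 20)
((-54485 + 137426) + G*123) + 98831 = ((-54485 + 137426) + 20*123) + 98831 = (82941 + 2460) + 98831 = 85401 + 98831 = 184232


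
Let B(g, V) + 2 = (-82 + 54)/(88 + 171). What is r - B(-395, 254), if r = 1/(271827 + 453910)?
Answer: 56607523/26852269 ≈ 2.1081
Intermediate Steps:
B(g, V) = -78/37 (B(g, V) = -2 + (-82 + 54)/(88 + 171) = -2 - 28/259 = -2 - 28*1/259 = -2 - 4/37 = -78/37)
r = 1/725737 ≈ 1.3779e-6
r - B(-395, 254) = 1/725737 - 1*(-78/37) = 1/725737 + 78/37 = 56607523/26852269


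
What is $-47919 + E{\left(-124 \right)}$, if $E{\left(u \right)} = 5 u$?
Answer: $-48539$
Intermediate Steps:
$-47919 + E{\left(-124 \right)} = -47919 + 5 \left(-124\right) = -47919 - 620 = -48539$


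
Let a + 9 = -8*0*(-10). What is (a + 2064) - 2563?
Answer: -508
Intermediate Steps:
a = -9 (a = -9 - 8*0*(-10) = -9 + 0*(-10) = -9 + 0 = -9)
(a + 2064) - 2563 = (-9 + 2064) - 2563 = 2055 - 2563 = -508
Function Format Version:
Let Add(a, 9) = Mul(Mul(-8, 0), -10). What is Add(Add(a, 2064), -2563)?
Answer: -508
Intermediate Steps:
a = -9 (a = Add(-9, Mul(Mul(-8, 0), -10)) = Add(-9, Mul(0, -10)) = Add(-9, 0) = -9)
Add(Add(a, 2064), -2563) = Add(Add(-9, 2064), -2563) = Add(2055, -2563) = -508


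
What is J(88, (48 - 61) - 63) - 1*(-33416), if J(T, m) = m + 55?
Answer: 33395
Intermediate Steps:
J(T, m) = 55 + m
J(88, (48 - 61) - 63) - 1*(-33416) = (55 + ((48 - 61) - 63)) - 1*(-33416) = (55 + (-13 - 63)) + 33416 = (55 - 76) + 33416 = -21 + 33416 = 33395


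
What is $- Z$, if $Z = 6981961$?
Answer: $-6981961$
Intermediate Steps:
$- Z = \left(-1\right) 6981961 = -6981961$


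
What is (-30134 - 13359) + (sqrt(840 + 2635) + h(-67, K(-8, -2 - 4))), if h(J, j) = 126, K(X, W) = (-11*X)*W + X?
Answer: -43367 + 5*sqrt(139) ≈ -43308.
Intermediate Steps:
K(X, W) = X - 11*W*X (K(X, W) = -11*W*X + X = X - 11*W*X)
(-30134 - 13359) + (sqrt(840 + 2635) + h(-67, K(-8, -2 - 4))) = (-30134 - 13359) + (sqrt(840 + 2635) + 126) = -43493 + (sqrt(3475) + 126) = -43493 + (5*sqrt(139) + 126) = -43493 + (126 + 5*sqrt(139)) = -43367 + 5*sqrt(139)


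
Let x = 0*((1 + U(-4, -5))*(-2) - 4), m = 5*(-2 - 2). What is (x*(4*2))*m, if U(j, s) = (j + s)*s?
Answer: 0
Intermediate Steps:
U(j, s) = s*(j + s)
m = -20 (m = 5*(-4) = -20)
x = 0 (x = 0*((1 - 5*(-4 - 5))*(-2) - 4) = 0*((1 - 5*(-9))*(-2) - 4) = 0*((1 + 45)*(-2) - 4) = 0*(46*(-2) - 4) = 0*(-92 - 4) = 0*(-96) = 0)
(x*(4*2))*m = (0*(4*2))*(-20) = (0*8)*(-20) = 0*(-20) = 0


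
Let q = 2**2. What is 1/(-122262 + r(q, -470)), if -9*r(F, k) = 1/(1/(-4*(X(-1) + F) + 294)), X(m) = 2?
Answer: -1/122292 ≈ -8.1771e-6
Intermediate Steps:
q = 4
r(F, k) = -286/9 + 4*F/9 (r(F, k) = -(98/3 - 4*(2 + F)/9) = -(286/9 - 4*F/9) = -(286 - 4*F)/9 = -286/9 + 4*F/9)
1/(-122262 + r(q, -470)) = 1/(-122262 + (-286/9 + (4/9)*4)) = 1/(-122262 + (-286/9 + 16/9)) = 1/(-122262 - 30) = 1/(-122292) = -1/122292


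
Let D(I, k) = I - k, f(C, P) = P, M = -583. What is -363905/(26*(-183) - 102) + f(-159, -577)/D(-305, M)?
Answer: 9836137/135108 ≈ 72.802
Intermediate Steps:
-363905/(26*(-183) - 102) + f(-159, -577)/D(-305, M) = -363905/(26*(-183) - 102) - 577/(-305 - 1*(-583)) = -363905/(-4758 - 102) - 577/(-305 + 583) = -363905/(-4860) - 577/278 = -363905*(-1/4860) - 577*1/278 = 72781/972 - 577/278 = 9836137/135108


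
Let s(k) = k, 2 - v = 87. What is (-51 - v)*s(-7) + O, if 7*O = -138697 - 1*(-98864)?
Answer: -41499/7 ≈ -5928.4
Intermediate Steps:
v = -85 (v = 2 - 1*87 = 2 - 87 = -85)
O = -39833/7 (O = (-138697 - 1*(-98864))/7 = (-138697 + 98864)/7 = (⅐)*(-39833) = -39833/7 ≈ -5690.4)
(-51 - v)*s(-7) + O = (-51 - 1*(-85))*(-7) - 39833/7 = (-51 + 85)*(-7) - 39833/7 = 34*(-7) - 39833/7 = -238 - 39833/7 = -41499/7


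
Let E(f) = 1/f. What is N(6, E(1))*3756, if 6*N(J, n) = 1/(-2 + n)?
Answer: -626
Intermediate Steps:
E(f) = 1/f
N(J, n) = 1/(6*(-2 + n))
N(6, E(1))*3756 = (1/(6*(-2 + 1/1)))*3756 = (1/(6*(-2 + 1)))*3756 = ((1/6)/(-1))*3756 = ((1/6)*(-1))*3756 = -1/6*3756 = -626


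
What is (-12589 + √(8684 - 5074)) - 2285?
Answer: -14874 + 19*√10 ≈ -14814.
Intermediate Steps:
(-12589 + √(8684 - 5074)) - 2285 = (-12589 + √3610) - 2285 = (-12589 + 19*√10) - 2285 = -14874 + 19*√10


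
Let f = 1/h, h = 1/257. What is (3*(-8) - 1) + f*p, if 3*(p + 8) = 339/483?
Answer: -976082/483 ≈ -2020.9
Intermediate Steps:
h = 1/257 ≈ 0.0038911
f = 257 (f = 1/(1/257) = 257)
p = -3751/483 (p = -8 + (339/483)/3 = -8 + (339*(1/483))/3 = -8 + (⅓)*(113/161) = -8 + 113/483 = -3751/483 ≈ -7.7660)
(3*(-8) - 1) + f*p = (3*(-8) - 1) + 257*(-3751/483) = (-24 - 1) - 964007/483 = -25 - 964007/483 = -976082/483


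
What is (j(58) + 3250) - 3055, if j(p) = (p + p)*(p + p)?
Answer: 13651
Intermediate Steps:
j(p) = 4*p² (j(p) = (2*p)*(2*p) = 4*p²)
(j(58) + 3250) - 3055 = (4*58² + 3250) - 3055 = (4*3364 + 3250) - 3055 = (13456 + 3250) - 3055 = 16706 - 3055 = 13651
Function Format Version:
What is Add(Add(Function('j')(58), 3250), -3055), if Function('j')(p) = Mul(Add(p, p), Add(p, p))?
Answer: 13651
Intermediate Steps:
Function('j')(p) = Mul(4, Pow(p, 2)) (Function('j')(p) = Mul(Mul(2, p), Mul(2, p)) = Mul(4, Pow(p, 2)))
Add(Add(Function('j')(58), 3250), -3055) = Add(Add(Mul(4, Pow(58, 2)), 3250), -3055) = Add(Add(Mul(4, 3364), 3250), -3055) = Add(Add(13456, 3250), -3055) = Add(16706, -3055) = 13651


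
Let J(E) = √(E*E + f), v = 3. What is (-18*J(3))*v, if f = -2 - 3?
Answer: -108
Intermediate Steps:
f = -5
J(E) = √(-5 + E²) (J(E) = √(E*E - 5) = √(E² - 5) = √(-5 + E²))
(-18*J(3))*v = -18*√(-5 + 3²)*3 = -18*√(-5 + 9)*3 = -18*√4*3 = -18*2*3 = -36*3 = -108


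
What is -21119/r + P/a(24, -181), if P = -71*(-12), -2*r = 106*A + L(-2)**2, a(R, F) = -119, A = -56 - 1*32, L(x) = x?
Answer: -926455/79254 ≈ -11.690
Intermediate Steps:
A = -88 (A = -56 - 32 = -88)
r = 4662 (r = -(106*(-88) + (-2)**2)/2 = -(-9328 + 4)/2 = -1/2*(-9324) = 4662)
P = 852
-21119/r + P/a(24, -181) = -21119/4662 + 852/(-119) = -21119*1/4662 + 852*(-1/119) = -3017/666 - 852/119 = -926455/79254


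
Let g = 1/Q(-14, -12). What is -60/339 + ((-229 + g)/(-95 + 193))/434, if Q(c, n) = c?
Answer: -12271351/67285624 ≈ -0.18238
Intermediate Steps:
g = -1/14 (g = 1/(-14) = -1/14 ≈ -0.071429)
-60/339 + ((-229 + g)/(-95 + 193))/434 = -60/339 + ((-229 - 1/14)/(-95 + 193))/434 = -60*1/339 - 3207/14/98*(1/434) = -20/113 - 3207/14*1/98*(1/434) = -20/113 - 3207/1372*1/434 = -20/113 - 3207/595448 = -12271351/67285624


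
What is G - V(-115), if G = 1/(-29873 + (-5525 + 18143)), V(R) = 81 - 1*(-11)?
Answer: -1587461/17255 ≈ -92.000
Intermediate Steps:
V(R) = 92 (V(R) = 81 + 11 = 92)
G = -1/17255 (G = 1/(-29873 + 12618) = 1/(-17255) = -1/17255 ≈ -5.7954e-5)
G - V(-115) = -1/17255 - 1*92 = -1/17255 - 92 = -1587461/17255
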